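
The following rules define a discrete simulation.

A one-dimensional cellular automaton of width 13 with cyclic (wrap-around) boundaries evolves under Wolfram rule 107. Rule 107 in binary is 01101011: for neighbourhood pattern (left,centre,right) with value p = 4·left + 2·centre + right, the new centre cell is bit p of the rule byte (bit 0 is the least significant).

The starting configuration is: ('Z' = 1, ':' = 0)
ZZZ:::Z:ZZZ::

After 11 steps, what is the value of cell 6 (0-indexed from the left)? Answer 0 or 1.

t=0: ZZZ:::Z:ZZZ::
t=1: Z:Z:ZZ:ZZ:Z:Z
t=2: ZZ:ZZZZZZZ:ZZ
t=3: :ZZZ:::::ZZZ:
t=4: ZZ:Z:ZZZZZ:Z:
t=5: ZZZ:ZZ:::ZZ:Z
t=6: ::ZZZZ:ZZZZZZ
t=7: :ZZ::ZZZ::::Z
t=8: ZZZ:ZZ:Z:ZZZ:
t=9: Z:ZZZZZ:ZZ:ZZ
t=10: ZZZ:::ZZZZZZ:
t=11: Z:Z:ZZZ::::ZZ

1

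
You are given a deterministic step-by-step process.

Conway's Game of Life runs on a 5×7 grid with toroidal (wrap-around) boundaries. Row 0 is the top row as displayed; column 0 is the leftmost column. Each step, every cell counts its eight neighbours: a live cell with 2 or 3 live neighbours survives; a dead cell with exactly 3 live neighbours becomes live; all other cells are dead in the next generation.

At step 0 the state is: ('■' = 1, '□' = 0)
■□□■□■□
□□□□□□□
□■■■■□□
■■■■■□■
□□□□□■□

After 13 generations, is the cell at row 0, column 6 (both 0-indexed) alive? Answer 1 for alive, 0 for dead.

0

[0] ■□□■□■□
□□□□□□□
□■■■■□□
■■■■■□■
□□□□□■□
[1] □□□□■□■
□■□□□□□
□□□□■■□
■□□□□□■
□□□□□■□
[2] □□□□□■□
□□□□■□□
■□□□□■■
□□□□■□■
■□□□□■□
[3] □□□□■■■
□□□□■□□
■□□□■□■
□□□□■□□
□□□□■■□
[4] □□□■□□■
■□□■■□□
□□□■■□□
□□□■■□■
□□□■□□■
[5] ■□■■□■■
□□■□□■□
□□■□□□□
□□■□□□□
■□■■□□■
[6] ■□□□□■□
□□■□■■□
□■■■□□□
□□■□□□□
■□□□■■□
[7] □■□■□□□
□□■□■■■
□■□□■□□
□□■□■□□
□■□□■■□
[8] ■■□■□□■
■■■□■■□
□■■□■□□
□■■□■□□
□■□□■■□
[9] □□□■□□□
□□□□■■□
□□□□■□□
■□□□■□□
□□□□■■■
[10] □□□■□□■
□□□■■■□
□□□■■□□
□□□■■□■
□□□■■■■
[11] □□■□□□■
□□■□□■□
□□■□□□□
□□■□□□■
■□■□□□■
[12] ■□■■□■■
□■■■□□□
□■■■□□□
■□■■□□■
■□■■□■■
[13] □□□□□■□
□□□□□□■
□□□□■□□
□□□□□■□
□□□□□□□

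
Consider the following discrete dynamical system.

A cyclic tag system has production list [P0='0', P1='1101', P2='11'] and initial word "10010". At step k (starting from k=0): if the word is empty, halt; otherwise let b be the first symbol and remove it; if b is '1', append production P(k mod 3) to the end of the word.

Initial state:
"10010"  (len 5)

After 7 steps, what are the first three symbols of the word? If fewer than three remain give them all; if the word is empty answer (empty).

(empty)

0) "10010"  (len 5)
1) "00100"  (len 5)
2) "0100"  (len 4)
3) "100"  (len 3)
4) "000"  (len 3)
5) "00"  (len 2)
6) "0"  (len 1)
7) (halted — word empty)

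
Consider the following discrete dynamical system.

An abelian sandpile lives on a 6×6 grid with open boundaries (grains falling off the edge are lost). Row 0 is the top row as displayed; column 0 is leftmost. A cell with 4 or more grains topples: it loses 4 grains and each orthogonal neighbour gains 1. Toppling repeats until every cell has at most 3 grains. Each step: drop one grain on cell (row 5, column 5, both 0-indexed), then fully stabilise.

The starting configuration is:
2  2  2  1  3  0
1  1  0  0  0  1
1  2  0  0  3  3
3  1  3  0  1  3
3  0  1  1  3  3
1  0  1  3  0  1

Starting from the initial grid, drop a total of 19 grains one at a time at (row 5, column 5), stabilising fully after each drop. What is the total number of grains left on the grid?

53

t=0: 2  2  2  1  3  0
1  1  0  0  0  1
1  2  0  0  3  3
3  1  3  0  1  3
3  0  1  1  3  3
1  0  1  3  0  1
t=1: 2  2  2  1  3  0
1  1  0  0  0  1
1  2  0  0  3  3
3  1  3  0  1  3
3  0  1  1  3  3
1  0  1  3  0  2
t=2: 2  2  2  1  3  0
1  1  0  0  0  1
1  2  0  0  3  3
3  1  3  0  1  3
3  0  1  1  3  3
1  0  1  3  0  3
t=3: 2  2  2  1  3  0
1  1  0  0  1  2
1  2  0  1  1  1
3  1  3  1  0  2
3  0  1  2  1  2
1  0  1  3  2  1
t=4: 2  2  2  1  3  0
1  1  0  0  1  2
1  2  0  1  1  1
3  1  3  1  0  2
3  0  1  2  1  2
1  0  1  3  2  2
t=5: 2  2  2  1  3  0
1  1  0  0  1  2
1  2  0  1  1  1
3  1  3  1  0  2
3  0  1  2  1  2
1  0  1  3  2  3
t=6: 2  2  2  1  3  0
1  1  0  0  1  2
1  2  0  1  1  1
3  1  3  1  0  2
3  0  1  2  1  3
1  0  1  3  3  0
t=7: 2  2  2  1  3  0
1  1  0  0  1  2
1  2  0  1  1  1
3  1  3  1  0  2
3  0  1  2  1  3
1  0  1  3  3  1
t=8: 2  2  2  1  3  0
1  1  0  0  1  2
1  2  0  1  1  1
3  1  3  1  0  2
3  0  1  2  1  3
1  0  1  3  3  2
t=9: 2  2  2  1  3  0
1  1  0  0  1  2
1  2  0  1  1  1
3  1  3  1  0  2
3  0  1  2  1  3
1  0  1  3  3  3
t=10: 2  2  2  1  3  0
1  1  0  0  1  2
1  2  0  1  1  1
3  1  3  1  0  3
3  0  1  3  3  0
1  0  2  0  1  2
t=11: 2  2  2  1  3  0
1  1  0  0  1  2
1  2  0  1  1  1
3  1  3  1  0  3
3  0  1  3  3  0
1  0  2  0  1  3
t=12: 2  2  2  1  3  0
1  1  0  0  1  2
1  2  0  1  1  1
3  1  3  1  0  3
3  0  1  3  3  1
1  0  2  0  2  0
t=13: 2  2  2  1  3  0
1  1  0  0  1  2
1  2  0  1  1  1
3  1  3  1  0  3
3  0  1  3  3  1
1  0  2  0  2  1
t=14: 2  2  2  1  3  0
1  1  0  0  1  2
1  2  0  1  1  1
3  1  3  1  0  3
3  0  1  3  3  1
1  0  2  0  2  2
t=15: 2  2  2  1  3  0
1  1  0  0  1  2
1  2  0  1  1  1
3  1  3  1  0  3
3  0  1  3  3  1
1  0  2  0  2  3
t=16: 2  2  2  1  3  0
1  1  0  0  1  2
1  2  0  1  1  1
3  1  3  1  0  3
3  0  1  3  3  2
1  0  2  0  3  0
t=17: 2  2  2  1  3  0
1  1  0  0  1  2
1  2  0  1  1  1
3  1  3  1  0  3
3  0  1  3  3  2
1  0  2  0  3  1
t=18: 2  2  2  1  3  0
1  1  0  0  1  2
1  2  0  1  1  1
3  1  3  1  0  3
3  0  1  3  3  2
1  0  2  0  3  2
t=19: 2  2  2  1  3  0
1  1  0  0  1  2
1  2  0  1  1  1
3  1  3  1  0  3
3  0  1  3  3  2
1  0  2  0  3  3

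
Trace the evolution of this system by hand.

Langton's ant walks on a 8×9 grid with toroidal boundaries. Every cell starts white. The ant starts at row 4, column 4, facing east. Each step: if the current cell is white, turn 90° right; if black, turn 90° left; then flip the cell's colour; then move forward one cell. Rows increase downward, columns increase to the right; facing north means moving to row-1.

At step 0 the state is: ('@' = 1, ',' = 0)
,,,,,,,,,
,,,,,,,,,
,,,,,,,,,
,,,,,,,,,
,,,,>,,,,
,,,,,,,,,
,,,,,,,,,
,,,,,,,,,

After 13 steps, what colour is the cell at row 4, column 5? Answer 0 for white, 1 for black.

k=0  ,,,,,,,,,
,,,,,,,,,
,,,,,,,,,
,,,,,,,,,
,,,,>,,,,
,,,,,,,,,
,,,,,,,,,
,,,,,,,,,
k=1  ,,,,,,,,,
,,,,,,,,,
,,,,,,,,,
,,,,,,,,,
,,,,@,,,,
,,,,v,,,,
,,,,,,,,,
,,,,,,,,,
k=2  ,,,,,,,,,
,,,,,,,,,
,,,,,,,,,
,,,,,,,,,
,,,,@,,,,
,,,<@,,,,
,,,,,,,,,
,,,,,,,,,
k=3  ,,,,,,,,,
,,,,,,,,,
,,,,,,,,,
,,,,,,,,,
,,,^@,,,,
,,,@@,,,,
,,,,,,,,,
,,,,,,,,,
k=4  ,,,,,,,,,
,,,,,,,,,
,,,,,,,,,
,,,,,,,,,
,,,@>,,,,
,,,@@,,,,
,,,,,,,,,
,,,,,,,,,
k=5  ,,,,,,,,,
,,,,,,,,,
,,,,,,,,,
,,,,^,,,,
,,,@,,,,,
,,,@@,,,,
,,,,,,,,,
,,,,,,,,,
k=6  ,,,,,,,,,
,,,,,,,,,
,,,,,,,,,
,,,,@>,,,
,,,@,,,,,
,,,@@,,,,
,,,,,,,,,
,,,,,,,,,
k=7  ,,,,,,,,,
,,,,,,,,,
,,,,,,,,,
,,,,@@,,,
,,,@,v,,,
,,,@@,,,,
,,,,,,,,,
,,,,,,,,,
k=8  ,,,,,,,,,
,,,,,,,,,
,,,,,,,,,
,,,,@@,,,
,,,@<@,,,
,,,@@,,,,
,,,,,,,,,
,,,,,,,,,
k=9  ,,,,,,,,,
,,,,,,,,,
,,,,,,,,,
,,,,^@,,,
,,,@@@,,,
,,,@@,,,,
,,,,,,,,,
,,,,,,,,,
k=10  ,,,,,,,,,
,,,,,,,,,
,,,,,,,,,
,,,<,@,,,
,,,@@@,,,
,,,@@,,,,
,,,,,,,,,
,,,,,,,,,
k=11  ,,,,,,,,,
,,,,,,,,,
,,,^,,,,,
,,,@,@,,,
,,,@@@,,,
,,,@@,,,,
,,,,,,,,,
,,,,,,,,,
k=12  ,,,,,,,,,
,,,,,,,,,
,,,@>,,,,
,,,@,@,,,
,,,@@@,,,
,,,@@,,,,
,,,,,,,,,
,,,,,,,,,
k=13  ,,,,,,,,,
,,,,,,,,,
,,,@@,,,,
,,,@v@,,,
,,,@@@,,,
,,,@@,,,,
,,,,,,,,,
,,,,,,,,,

1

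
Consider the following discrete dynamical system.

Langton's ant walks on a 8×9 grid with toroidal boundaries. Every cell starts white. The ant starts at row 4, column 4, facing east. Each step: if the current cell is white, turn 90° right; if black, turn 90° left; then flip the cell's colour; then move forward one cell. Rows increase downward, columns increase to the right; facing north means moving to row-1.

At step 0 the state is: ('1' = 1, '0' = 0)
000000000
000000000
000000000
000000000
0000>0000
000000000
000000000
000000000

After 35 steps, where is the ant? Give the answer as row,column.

4,1

k=0  000000000
000000000
000000000
000000000
0000>0000
000000000
000000000
000000000
k=1  000000000
000000000
000000000
000000000
000010000
0000v0000
000000000
000000000
k=2  000000000
000000000
000000000
000000000
000010000
000<10000
000000000
000000000
k=3  000000000
000000000
000000000
000000000
000^10000
000110000
000000000
000000000
k=4  000000000
000000000
000000000
000000000
0001>0000
000110000
000000000
000000000
k=5  000000000
000000000
000000000
0000^0000
000100000
000110000
000000000
000000000
k=6  000000000
000000000
000000000
00001>000
000100000
000110000
000000000
000000000
k=7  000000000
000000000
000000000
000011000
00010v000
000110000
000000000
000000000
k=8  000000000
000000000
000000000
000011000
0001<1000
000110000
000000000
000000000
k=9  000000000
000000000
000000000
0000^1000
000111000
000110000
000000000
000000000
k=10  000000000
000000000
000000000
000<01000
000111000
000110000
000000000
000000000
k=11  000000000
000000000
000^00000
000101000
000111000
000110000
000000000
000000000
k=12  000000000
000000000
0001>0000
000101000
000111000
000110000
000000000
000000000
k=13  000000000
000000000
000110000
0001v1000
000111000
000110000
000000000
000000000
k=14  000000000
000000000
000110000
000<11000
000111000
000110000
000000000
000000000
k=15  000000000
000000000
000110000
000011000
000v11000
000110000
000000000
000000000
k=16  000000000
000000000
000110000
000011000
0000>1000
000110000
000000000
000000000
k=17  000000000
000000000
000110000
0000^1000
000001000
000110000
000000000
000000000
k=18  000000000
000000000
000110000
000<01000
000001000
000110000
000000000
000000000
k=19  000000000
000000000
000^10000
000101000
000001000
000110000
000000000
000000000
k=20  000000000
000000000
00<010000
000101000
000001000
000110000
000000000
000000000
k=21  000000000
00^000000
001010000
000101000
000001000
000110000
000000000
000000000
k=22  000000000
001>00000
001010000
000101000
000001000
000110000
000000000
000000000
k=23  000000000
001100000
001v10000
000101000
000001000
000110000
000000000
000000000
k=24  000000000
001100000
00<110000
000101000
000001000
000110000
000000000
000000000
k=25  000000000
001100000
000110000
00v101000
000001000
000110000
000000000
000000000
k=26  000000000
001100000
000110000
0<1101000
000001000
000110000
000000000
000000000
k=27  000000000
001100000
0^0110000
011101000
000001000
000110000
000000000
000000000
k=28  000000000
001100000
01>110000
011101000
000001000
000110000
000000000
000000000
k=29  000000000
001100000
011110000
01v101000
000001000
000110000
000000000
000000000
k=30  000000000
001100000
011110000
010>01000
000001000
000110000
000000000
000000000
k=31  000000000
001100000
011^10000
010001000
000001000
000110000
000000000
000000000
k=32  000000000
001100000
01<010000
010001000
000001000
000110000
000000000
000000000
k=33  000000000
001100000
010010000
01v001000
000001000
000110000
000000000
000000000
k=34  000000000
001100000
010010000
0<1001000
000001000
000110000
000000000
000000000
k=35  000000000
001100000
010010000
001001000
0v0001000
000110000
000000000
000000000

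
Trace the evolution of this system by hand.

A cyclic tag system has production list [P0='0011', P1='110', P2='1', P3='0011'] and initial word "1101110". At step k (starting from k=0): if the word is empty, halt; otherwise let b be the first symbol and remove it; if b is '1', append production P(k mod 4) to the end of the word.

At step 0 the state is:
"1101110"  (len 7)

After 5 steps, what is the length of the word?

[0] "1101110"  (len 7)
[1] "1011100011"  (len 10)
[2] "011100011110"  (len 12)
[3] "11100011110"  (len 11)
[4] "11000111100011"  (len 14)
[5] "10001111000110011"  (len 17)

17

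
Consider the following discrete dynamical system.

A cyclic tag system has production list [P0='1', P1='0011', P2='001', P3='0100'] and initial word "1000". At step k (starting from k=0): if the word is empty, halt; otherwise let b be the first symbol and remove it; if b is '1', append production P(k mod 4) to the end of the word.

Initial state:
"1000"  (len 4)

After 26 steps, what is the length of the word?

step 0: "1000"  (len 4)
step 1: "0001"  (len 4)
step 2: "001"  (len 3)
step 3: "01"  (len 2)
step 4: "1"  (len 1)
step 5: "1"  (len 1)
step 6: "0011"  (len 4)
step 7: "011"  (len 3)
step 8: "11"  (len 2)
step 9: "11"  (len 2)
step 10: "10011"  (len 5)
step 11: "0011001"  (len 7)
step 12: "011001"  (len 6)
step 13: "11001"  (len 5)
step 14: "10010011"  (len 8)
step 15: "0010011001"  (len 10)
step 16: "010011001"  (len 9)
step 17: "10011001"  (len 8)
step 18: "00110010011"  (len 11)
step 19: "0110010011"  (len 10)
step 20: "110010011"  (len 9)
step 21: "100100111"  (len 9)
step 22: "001001110011"  (len 12)
step 23: "01001110011"  (len 11)
step 24: "1001110011"  (len 10)
step 25: "0011100111"  (len 10)
step 26: "011100111"  (len 9)

9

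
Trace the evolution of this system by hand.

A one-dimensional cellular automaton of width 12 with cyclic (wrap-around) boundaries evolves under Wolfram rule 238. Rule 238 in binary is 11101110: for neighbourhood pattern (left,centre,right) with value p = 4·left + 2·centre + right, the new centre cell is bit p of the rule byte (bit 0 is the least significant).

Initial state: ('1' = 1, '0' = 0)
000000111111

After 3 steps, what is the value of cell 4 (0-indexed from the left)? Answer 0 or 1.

1

[0] 000000111111
[1] 000001111111
[2] 000011111111
[3] 000111111111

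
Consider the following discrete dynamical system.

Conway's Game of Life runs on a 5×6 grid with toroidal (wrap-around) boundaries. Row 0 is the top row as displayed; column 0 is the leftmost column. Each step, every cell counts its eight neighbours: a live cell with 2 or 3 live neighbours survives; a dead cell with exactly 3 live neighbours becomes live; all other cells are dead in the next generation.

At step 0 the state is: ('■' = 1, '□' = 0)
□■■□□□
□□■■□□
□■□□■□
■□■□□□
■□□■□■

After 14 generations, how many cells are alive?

6

t=0: □■■□□□
□□■■□□
□■□□■□
■□■□□□
■□□■□■
t=1: ■■□□■□
□□□■□□
□■□□□□
■□■■■□
■□□■□■
t=2: ■■■■■□
■■■□□□
□■□□■□
■□■■■□
□□□□□□
t=3: ■□□■□■
□□□□■□
□□□□■□
□■■■■■
■□□□□□
t=4: ■□□□■■
□□□■■□
□□■□□□
■■■■■■
□□□□□□
t=5: □□□■■■
□□□■■□
■□□□□□
■■■■■■
□□■□□□
t=6: □□■□□■
□□□■□□
■□□□□□
■□■■■■
□□□□□□
t=7: □□□□□□
□□□□□□
■■■□□□
■■□■■■
■■■□□□
t=8: □■□□□□
□■□□□□
□□■■■□
□□□■■□
□□■■■□
t=9: □■□■□□
□■□■□□
□□■□■□
□□□□□■
□□■□■□
t=10: □■□■■□
□■□■■□
□□■■■□
□□□□■■
□□■■■□
t=11: □■□□□■
□■□□□■
□□■□□□
□□□□□■
□□■□□□
t=12: □■■□□□
□■■□□□
■□□□□□
□□□□□□
■□□□□□
t=13: ■□■□□□
■□■□□□
□■□□□□
□□□□□□
□■□□□□
t=14: ■□■□□□
■□■□□□
□■□□□□
□□□□□□
□■□□□□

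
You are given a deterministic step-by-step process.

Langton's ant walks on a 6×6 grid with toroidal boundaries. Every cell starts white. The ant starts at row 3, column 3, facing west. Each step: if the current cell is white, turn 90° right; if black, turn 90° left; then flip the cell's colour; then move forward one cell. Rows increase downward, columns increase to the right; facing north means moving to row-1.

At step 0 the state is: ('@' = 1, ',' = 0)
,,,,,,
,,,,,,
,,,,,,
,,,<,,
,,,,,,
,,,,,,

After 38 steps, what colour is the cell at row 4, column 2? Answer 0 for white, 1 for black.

1

k=0  ,,,,,,
,,,,,,
,,,,,,
,,,<,,
,,,,,,
,,,,,,
k=1  ,,,,,,
,,,,,,
,,,^,,
,,,@,,
,,,,,,
,,,,,,
k=2  ,,,,,,
,,,,,,
,,,@>,
,,,@,,
,,,,,,
,,,,,,
k=3  ,,,,,,
,,,,,,
,,,@@,
,,,@v,
,,,,,,
,,,,,,
k=4  ,,,,,,
,,,,,,
,,,@@,
,,,<@,
,,,,,,
,,,,,,
k=5  ,,,,,,
,,,,,,
,,,@@,
,,,,@,
,,,v,,
,,,,,,
k=6  ,,,,,,
,,,,,,
,,,@@,
,,,,@,
,,<@,,
,,,,,,
k=7  ,,,,,,
,,,,,,
,,,@@,
,,^,@,
,,@@,,
,,,,,,
k=8  ,,,,,,
,,,,,,
,,,@@,
,,@>@,
,,@@,,
,,,,,,
k=9  ,,,,,,
,,,,,,
,,,@@,
,,@@@,
,,@v,,
,,,,,,
k=10  ,,,,,,
,,,,,,
,,,@@,
,,@@@,
,,@,>,
,,,,,,
k=11  ,,,,,,
,,,,,,
,,,@@,
,,@@@,
,,@,@,
,,,,v,
k=12  ,,,,,,
,,,,,,
,,,@@,
,,@@@,
,,@,@,
,,,<@,
k=13  ,,,,,,
,,,,,,
,,,@@,
,,@@@,
,,@^@,
,,,@@,
k=14  ,,,,,,
,,,,,,
,,,@@,
,,@@@,
,,@@>,
,,,@@,
k=15  ,,,,,,
,,,,,,
,,,@@,
,,@@^,
,,@@,,
,,,@@,
k=16  ,,,,,,
,,,,,,
,,,@@,
,,@<,,
,,@@,,
,,,@@,
k=17  ,,,,,,
,,,,,,
,,,@@,
,,@,,,
,,@v,,
,,,@@,
k=18  ,,,,,,
,,,,,,
,,,@@,
,,@,,,
,,@,>,
,,,@@,
k=19  ,,,,,,
,,,,,,
,,,@@,
,,@,,,
,,@,@,
,,,@v,
k=20  ,,,,,,
,,,,,,
,,,@@,
,,@,,,
,,@,@,
,,,@,>
k=21  ,,,,,v
,,,,,,
,,,@@,
,,@,,,
,,@,@,
,,,@,@
k=22  ,,,,<@
,,,,,,
,,,@@,
,,@,,,
,,@,@,
,,,@,@
k=23  ,,,,@@
,,,,,,
,,,@@,
,,@,,,
,,@,@,
,,,@^@
k=24  ,,,,@@
,,,,,,
,,,@@,
,,@,,,
,,@,@,
,,,@@>
k=25  ,,,,@@
,,,,,,
,,,@@,
,,@,,,
,,@,@^
,,,@@,
k=26  ,,,,@@
,,,,,,
,,,@@,
,,@,,,
>,@,@@
,,,@@,
k=27  ,,,,@@
,,,,,,
,,,@@,
,,@,,,
@,@,@@
v,,@@,
k=28  ,,,,@@
,,,,,,
,,,@@,
,,@,,,
@,@,@@
@,,@@<
k=29  ,,,,@@
,,,,,,
,,,@@,
,,@,,,
@,@,@^
@,,@@@
k=30  ,,,,@@
,,,,,,
,,,@@,
,,@,,,
@,@,<,
@,,@@@
k=31  ,,,,@@
,,,,,,
,,,@@,
,,@,,,
@,@,,,
@,,@v@
k=32  ,,,,@@
,,,,,,
,,,@@,
,,@,,,
@,@,,,
@,,@,>
k=33  ,,,,@@
,,,,,,
,,,@@,
,,@,,,
@,@,,^
@,,@,,
k=34  ,,,,@@
,,,,,,
,,,@@,
,,@,,,
>,@,,@
@,,@,,
k=35  ,,,,@@
,,,,,,
,,,@@,
^,@,,,
,,@,,@
@,,@,,
k=36  ,,,,@@
,,,,,,
,,,@@,
@>@,,,
,,@,,@
@,,@,,
k=37  ,,,,@@
,,,,,,
,,,@@,
@@@,,,
,v@,,@
@,,@,,
k=38  ,,,,@@
,,,,,,
,,,@@,
@@@,,,
<@@,,@
@,,@,,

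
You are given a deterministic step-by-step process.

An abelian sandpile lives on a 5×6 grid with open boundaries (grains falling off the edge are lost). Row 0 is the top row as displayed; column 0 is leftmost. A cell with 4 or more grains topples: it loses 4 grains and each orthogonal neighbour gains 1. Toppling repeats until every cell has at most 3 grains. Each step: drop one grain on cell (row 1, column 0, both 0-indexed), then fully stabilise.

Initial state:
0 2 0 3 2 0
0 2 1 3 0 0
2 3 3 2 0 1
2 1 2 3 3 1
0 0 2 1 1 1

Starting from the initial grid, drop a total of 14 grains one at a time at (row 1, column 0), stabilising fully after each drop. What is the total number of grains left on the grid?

46

gen 0: 0 2 0 3 2 0
0 2 1 3 0 0
2 3 3 2 0 1
2 1 2 3 3 1
0 0 2 1 1 1
gen 1: 0 2 0 3 2 0
1 2 1 3 0 0
2 3 3 2 0 1
2 1 2 3 3 1
0 0 2 1 1 1
gen 2: 0 2 0 3 2 0
2 2 1 3 0 0
2 3 3 2 0 1
2 1 2 3 3 1
0 0 2 1 1 1
gen 3: 0 2 0 3 2 0
3 2 1 3 0 0
2 3 3 2 0 1
2 1 2 3 3 1
0 0 2 1 1 1
gen 4: 1 2 0 3 2 0
0 3 1 3 0 0
3 3 3 2 0 1
2 1 2 3 3 1
0 0 2 1 1 1
gen 5: 1 2 0 3 2 0
1 3 1 3 0 0
3 3 3 2 0 1
2 1 2 3 3 1
0 0 2 1 1 1
gen 6: 1 2 0 3 2 0
2 3 1 3 0 0
3 3 3 2 0 1
2 1 2 3 3 1
0 0 2 1 1 1
gen 7: 1 2 0 3 2 0
3 3 1 3 0 0
3 3 3 2 0 1
2 1 2 3 3 1
0 0 2 1 1 1
gen 8: 2 3 0 3 2 0
2 1 3 3 0 0
1 2 0 3 0 1
3 2 3 3 3 1
0 0 2 1 1 1
gen 9: 2 3 0 3 2 0
3 1 3 3 0 0
1 2 0 3 0 1
3 2 3 3 3 1
0 0 2 1 1 1
gen 10: 3 3 0 3 2 0
0 2 3 3 0 0
2 2 0 3 0 1
3 2 3 3 3 1
0 0 2 1 1 1
gen 11: 3 3 0 3 2 0
1 2 3 3 0 0
2 2 0 3 0 1
3 2 3 3 3 1
0 0 2 1 1 1
gen 12: 3 3 0 3 2 0
2 2 3 3 0 0
2 2 0 3 0 1
3 2 3 3 3 1
0 0 2 1 1 1
gen 13: 3 3 0 3 2 0
3 2 3 3 0 0
2 2 0 3 0 1
3 2 3 3 3 1
0 0 2 1 1 1
gen 14: 1 1 3 0 3 0
2 1 1 2 1 0
3 3 3 1 2 1
3 3 0 2 0 2
0 0 3 2 2 1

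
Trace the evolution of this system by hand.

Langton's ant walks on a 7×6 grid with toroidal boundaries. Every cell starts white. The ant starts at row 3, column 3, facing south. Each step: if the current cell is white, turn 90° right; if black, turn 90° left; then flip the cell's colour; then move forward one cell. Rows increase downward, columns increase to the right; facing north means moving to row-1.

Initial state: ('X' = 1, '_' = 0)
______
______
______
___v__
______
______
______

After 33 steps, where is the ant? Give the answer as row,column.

t=0: ______
______
______
___v__
______
______
______
t=1: ______
______
______
__<X__
______
______
______
t=2: ______
______
__^___
__XX__
______
______
______
t=3: ______
______
__X>__
__XX__
______
______
______
t=4: ______
______
__XX__
__Xv__
______
______
______
t=5: ______
______
__XX__
__X_>_
______
______
______
t=6: ______
______
__XX__
__X_X_
____v_
______
______
t=7: ______
______
__XX__
__X_X_
___<X_
______
______
t=8: ______
______
__XX__
__X^X_
___XX_
______
______
t=9: ______
______
__XX__
__XX>_
___XX_
______
______
t=10: ______
______
__XX^_
__XX__
___XX_
______
______
t=11: ______
______
__XXX>
__XX__
___XX_
______
______
t=12: ______
______
__XXXX
__XX_v
___XX_
______
______
t=13: ______
______
__XXXX
__XX<X
___XX_
______
______
t=14: ______
______
__XX^X
__XXXX
___XX_
______
______
t=15: ______
______
__X<_X
__XXXX
___XX_
______
______
t=16: ______
______
__X__X
__XvXX
___XX_
______
______
t=17: ______
______
__X__X
__X_>X
___XX_
______
______
t=18: ______
______
__X_^X
__X__X
___XX_
______
______
t=19: ______
______
__X_X>
__X__X
___XX_
______
______
t=20: ______
_____^
__X_X_
__X__X
___XX_
______
______
t=21: ______
>____X
__X_X_
__X__X
___XX_
______
______
t=22: ______
X____X
v_X_X_
__X__X
___XX_
______
______
t=23: ______
X____X
X_X_X<
__X__X
___XX_
______
______
t=24: ______
X____^
X_X_XX
__X__X
___XX_
______
______
t=25: ______
X___<_
X_X_XX
__X__X
___XX_
______
______
t=26: ____^_
X___X_
X_X_XX
__X__X
___XX_
______
______
t=27: ____X>
X___X_
X_X_XX
__X__X
___XX_
______
______
t=28: ____XX
X___Xv
X_X_XX
__X__X
___XX_
______
______
t=29: ____XX
X___<X
X_X_XX
__X__X
___XX_
______
______
t=30: ____XX
X____X
X_X_vX
__X__X
___XX_
______
______
t=31: ____XX
X____X
X_X__>
__X__X
___XX_
______
______
t=32: ____XX
X____^
X_X___
__X__X
___XX_
______
______
t=33: ____XX
X___<_
X_X___
__X__X
___XX_
______
______

1,4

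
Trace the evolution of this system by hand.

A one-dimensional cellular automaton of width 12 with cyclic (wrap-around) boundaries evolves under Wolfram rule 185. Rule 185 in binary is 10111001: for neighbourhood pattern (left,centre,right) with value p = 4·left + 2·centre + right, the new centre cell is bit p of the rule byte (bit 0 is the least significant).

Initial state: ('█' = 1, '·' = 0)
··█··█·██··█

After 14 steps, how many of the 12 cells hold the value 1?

k=0  ··█··█·██··█
k=1  █··█··██·█··
k=2  ·█··█·█·█·█·
k=3  ··█··█·█·█·█
k=4  █··█··█·█·█·
k=5  ·█··█··█·█·█
k=6  █·█··█··█·█·
k=7  ·█·█··█··█·█
k=8  █·█·█··█··█·
k=9  ·█·█·█··█··█
k=10  █·█·█·█··█··
k=11  ·█·█·█·█··█·
k=12  ··█·█·█·█··█
k=13  █··█·█·█·█··
k=14  ·█··█·█·█·█·

5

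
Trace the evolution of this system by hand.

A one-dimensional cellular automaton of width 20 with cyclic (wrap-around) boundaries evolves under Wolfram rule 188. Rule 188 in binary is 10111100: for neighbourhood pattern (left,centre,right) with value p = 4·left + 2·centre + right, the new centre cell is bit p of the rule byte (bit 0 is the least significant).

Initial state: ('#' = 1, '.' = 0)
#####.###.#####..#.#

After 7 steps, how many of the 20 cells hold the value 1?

17

k=0  #####.###.#####..#.#
k=1  ####.###.#####.#.###
k=2  ###.###.#####.######
k=3  ##.###.#####.#######
k=4  #.###.#####.########
k=5  .###.#####.#########
k=6  ###.#####.#########.
k=7  ##.#####.#########.#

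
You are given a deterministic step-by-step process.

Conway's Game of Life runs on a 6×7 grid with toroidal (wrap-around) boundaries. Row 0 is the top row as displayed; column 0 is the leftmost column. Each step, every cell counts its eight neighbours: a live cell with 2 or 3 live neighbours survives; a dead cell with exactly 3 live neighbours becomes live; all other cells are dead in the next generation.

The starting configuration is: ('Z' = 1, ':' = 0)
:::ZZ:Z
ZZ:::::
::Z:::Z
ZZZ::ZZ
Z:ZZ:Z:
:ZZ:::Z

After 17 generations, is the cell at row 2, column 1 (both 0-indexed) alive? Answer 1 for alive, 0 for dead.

[0] :::ZZ:Z
ZZ:::::
::Z:::Z
ZZZ::ZZ
Z:ZZ:Z:
:ZZ:::Z
[1] :::Z:ZZ
ZZZZ:ZZ
::Z::Z:
::::ZZ:
:::ZZZ:
:Z::::Z
[2] :::Z:::
ZZ:Z:::
Z:Z::::
::::::Z
:::Z::Z
Z:ZZ::Z
[3] :::ZZ:Z
ZZ:Z:::
Z:Z:::Z
Z:::::Z
::ZZ:ZZ
Z:ZZZ:Z
[4] ::::::Z
:Z:ZZZ:
::Z::::
::ZZ:::
::Z::::
ZZ:::::
[5] :ZZ:ZZZ
::ZZZZ:
:Z:::::
:ZZZ:::
::ZZ:::
ZZ:::::
[6] ::::::Z
Z:::::Z
:Z:::::
:Z:Z:::
Z::Z:::
Z:::ZZZ
[7] :::::::
Z:::::Z
:ZZ::::
ZZ:::::
ZZZZ:Z:
Z:::ZZ:
[8] Z::::Z:
ZZ:::::
::Z:::Z
:::Z::Z
::ZZ:Z:
Z:ZZZZ:
[9] Z:ZZ:Z:
ZZ:::::
:ZZ:::Z
:::ZZZZ
:Z:::Z:
::Z::Z:
[10] Z:ZZZ::
:::Z:::
:ZZZZ:Z
:Z:ZZ:Z
::ZZ:::
::ZZ:Z:
[11] :Z:::::
Z::::Z:
:Z:::::
:Z:::::
:Z:::Z:
:::::::
[12] :::::::
ZZ:::::
ZZ:::::
ZZZ::::
:::::::
:::::::
[13] :::::::
ZZ:::::
::::::Z
Z:Z::::
:Z:::::
:::::::
[14] :::::::
Z::::::
::::::Z
ZZ:::::
:Z:::::
:::::::
[15] :::::::
:::::::
:Z::::Z
ZZ:::::
ZZ:::::
:::::::
[16] :::::::
:::::::
:Z:::::
::Z:::Z
ZZ:::::
:::::::
[17] :::::::
:::::::
:::::::
::Z::::
ZZ:::::
:::::::

0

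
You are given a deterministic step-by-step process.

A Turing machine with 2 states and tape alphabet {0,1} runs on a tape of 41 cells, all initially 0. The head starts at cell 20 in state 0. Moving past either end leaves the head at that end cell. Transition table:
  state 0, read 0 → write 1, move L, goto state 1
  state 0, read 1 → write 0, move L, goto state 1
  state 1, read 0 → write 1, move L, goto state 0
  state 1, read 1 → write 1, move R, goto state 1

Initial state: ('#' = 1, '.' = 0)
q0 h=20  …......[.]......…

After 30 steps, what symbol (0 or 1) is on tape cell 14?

1

step 0: q0 h=20  …......[.]......…
step 1: q1 h=19  …......[.]#.....…
step 2: q0 h=18  …......[.]##....…
step 3: q1 h=17  …......[.]###...…
step 4: q0 h=16  …......[.]####..…
step 5: q1 h=15  …......[.]#####.…
step 6: q0 h=14  …......[.]######…
step 7: q1 h=13  …......[.]######…
step 8: q0 h=12  …......[.]######…
step 9: q1 h=11  …......[.]######…
step 10: q0 h=10  …......[.]######…
step 11: q1 h= 9  …......[.]######…
step 12: q0 h= 8  …......[.]######…
step 13: q1 h= 7  …......[.]######…
step 14: q0 h= 6  |......[.]######…
step 15: q1 h= 5  |.....[.]######…
step 16: q0 h= 4  |....[.]######…
step 17: q1 h= 3  |...[.]######…
step 18: q0 h= 2  |..[.]######…
step 19: q1 h= 1  |.[.]######…
step 20: q0 h= 0  |[.]######…
step 21: q1 h= 0  |[#]######…
step 22: q1 h= 1  |#[#]######…
step 23: q1 h= 2  |##[#]######…
step 24: q1 h= 3  |###[#]######…
step 25: q1 h= 4  |####[#]######…
step 26: q1 h= 5  |#####[#]######…
step 27: q1 h= 6  |######[#]######…
step 28: q1 h= 7  …######[#]######…
step 29: q1 h= 8  …######[#]######…
step 30: q1 h= 9  …######[#]######…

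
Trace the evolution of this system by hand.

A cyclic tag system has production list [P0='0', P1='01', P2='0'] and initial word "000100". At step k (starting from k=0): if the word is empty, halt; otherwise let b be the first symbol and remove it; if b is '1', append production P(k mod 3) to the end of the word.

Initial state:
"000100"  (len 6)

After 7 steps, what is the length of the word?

0) "000100"  (len 6)
1) "00100"  (len 5)
2) "0100"  (len 4)
3) "100"  (len 3)
4) "000"  (len 3)
5) "00"  (len 2)
6) "0"  (len 1)
7) (halted — word empty)

0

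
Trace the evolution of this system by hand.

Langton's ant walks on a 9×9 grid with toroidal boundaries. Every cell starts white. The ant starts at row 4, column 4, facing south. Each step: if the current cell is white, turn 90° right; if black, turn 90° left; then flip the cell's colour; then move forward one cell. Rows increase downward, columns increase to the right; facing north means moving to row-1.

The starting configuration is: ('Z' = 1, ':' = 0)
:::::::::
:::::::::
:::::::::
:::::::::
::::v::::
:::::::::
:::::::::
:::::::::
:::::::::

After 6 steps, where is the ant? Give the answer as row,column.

k=0  :::::::::
:::::::::
:::::::::
:::::::::
::::v::::
:::::::::
:::::::::
:::::::::
:::::::::
k=1  :::::::::
:::::::::
:::::::::
:::::::::
:::<Z::::
:::::::::
:::::::::
:::::::::
:::::::::
k=2  :::::::::
:::::::::
:::::::::
:::^:::::
:::ZZ::::
:::::::::
:::::::::
:::::::::
:::::::::
k=3  :::::::::
:::::::::
:::::::::
:::Z>::::
:::ZZ::::
:::::::::
:::::::::
:::::::::
:::::::::
k=4  :::::::::
:::::::::
:::::::::
:::ZZ::::
:::Zv::::
:::::::::
:::::::::
:::::::::
:::::::::
k=5  :::::::::
:::::::::
:::::::::
:::ZZ::::
:::Z:>:::
:::::::::
:::::::::
:::::::::
:::::::::
k=6  :::::::::
:::::::::
:::::::::
:::ZZ::::
:::Z:Z:::
:::::v:::
:::::::::
:::::::::
:::::::::

5,5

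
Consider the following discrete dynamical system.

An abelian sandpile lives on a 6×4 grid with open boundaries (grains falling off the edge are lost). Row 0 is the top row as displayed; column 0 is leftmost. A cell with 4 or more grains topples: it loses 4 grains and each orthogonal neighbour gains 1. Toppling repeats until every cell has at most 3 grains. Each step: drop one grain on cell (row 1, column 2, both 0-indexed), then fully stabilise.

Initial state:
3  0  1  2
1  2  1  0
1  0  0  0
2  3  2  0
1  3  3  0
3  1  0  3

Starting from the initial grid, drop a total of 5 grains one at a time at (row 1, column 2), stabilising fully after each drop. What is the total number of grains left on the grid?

37

0) 3  0  1  2
1  2  1  0
1  0  0  0
2  3  2  0
1  3  3  0
3  1  0  3
1) 3  0  1  2
1  2  2  0
1  0  0  0
2  3  2  0
1  3  3  0
3  1  0  3
2) 3  0  1  2
1  2  3  0
1  0  0  0
2  3  2  0
1  3  3  0
3  1  0  3
3) 3  0  2  2
1  3  0  1
1  0  1  0
2  3  2  0
1  3  3  0
3  1  0  3
4) 3  0  2  2
1  3  1  1
1  0  1  0
2  3  2  0
1  3  3  0
3  1  0  3
5) 3  0  2  2
1  3  2  1
1  0  1  0
2  3  2  0
1  3  3  0
3  1  0  3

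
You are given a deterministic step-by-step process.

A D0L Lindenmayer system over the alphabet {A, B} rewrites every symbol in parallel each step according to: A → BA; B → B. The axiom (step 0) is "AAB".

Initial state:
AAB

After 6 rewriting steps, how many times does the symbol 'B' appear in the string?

13

t=0: AAB
t=1: BABAB
t=2: BBABBAB
t=3: BBBABBBAB
t=4: BBBBABBBBAB
t=5: BBBBBABBBBBAB
t=6: BBBBBBABBBBBBAB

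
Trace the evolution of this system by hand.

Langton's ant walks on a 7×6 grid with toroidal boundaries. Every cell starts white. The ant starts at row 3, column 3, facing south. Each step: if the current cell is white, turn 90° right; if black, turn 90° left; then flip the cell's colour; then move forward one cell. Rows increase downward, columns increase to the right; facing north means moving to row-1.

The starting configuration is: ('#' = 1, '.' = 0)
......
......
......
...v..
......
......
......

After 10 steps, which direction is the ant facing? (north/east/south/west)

north

step 0: ......
......
......
...v..
......
......
......
step 1: ......
......
......
..<#..
......
......
......
step 2: ......
......
..^...
..##..
......
......
......
step 3: ......
......
..#>..
..##..
......
......
......
step 4: ......
......
..##..
..#v..
......
......
......
step 5: ......
......
..##..
..#.>.
......
......
......
step 6: ......
......
..##..
..#.#.
....v.
......
......
step 7: ......
......
..##..
..#.#.
...<#.
......
......
step 8: ......
......
..##..
..#^#.
...##.
......
......
step 9: ......
......
..##..
..##>.
...##.
......
......
step 10: ......
......
..##^.
..##..
...##.
......
......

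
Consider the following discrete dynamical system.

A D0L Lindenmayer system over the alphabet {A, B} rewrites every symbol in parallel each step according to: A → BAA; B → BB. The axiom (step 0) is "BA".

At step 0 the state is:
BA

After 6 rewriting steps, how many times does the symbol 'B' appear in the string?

step 0: BA
step 1: BBBAA
step 2: BBBBBBBAABAA
step 3: BBBBBBBBBBBBBBBAABAABBBAABAA
step 4: BBBBBBBBBBBBBBBBBBBBBBBBBBBBBBBAABAABBBAABAABBBBBBBAABAABBBAABAA
step 5: BBBBBBBBBBBBBBBBBBBBBBBBBBBBBBBBBBBBBBBBBBBBBBBBBBBBBBBBBB…AABBBAABAABBBBBBBBBBBBBBBAABAABBBAABAABBBBBBBAABAABBBAABAA  (len 144)
step 6: BBBBBBBBBBBBBBBBBBBBBBBBBBBBBBBBBBBBBBBBBBBBBBBBBBBBBBBBBB…AABBBAABAABBBBBBBBBBBBBBBAABAABBBAABAABBBBBBBAABAABBBAABAA  (len 320)

256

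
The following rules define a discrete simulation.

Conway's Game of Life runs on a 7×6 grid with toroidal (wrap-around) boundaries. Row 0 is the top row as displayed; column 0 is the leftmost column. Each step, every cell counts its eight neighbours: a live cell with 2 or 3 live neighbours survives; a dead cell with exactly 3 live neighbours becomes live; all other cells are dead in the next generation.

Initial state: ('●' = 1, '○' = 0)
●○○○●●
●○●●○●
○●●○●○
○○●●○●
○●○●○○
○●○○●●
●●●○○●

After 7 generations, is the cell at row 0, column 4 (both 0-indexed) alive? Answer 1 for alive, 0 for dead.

1

t=0: ●○○○●●
●○●●○●
○●●○●○
○○●●○●
○●○●○○
○●○○●●
●●●○○●
t=1: ○○○○○○
○○●○○○
○○○○○○
●○○○○○
○●○●○●
○○○●●●
○○●●○○
t=2: ○○●●○○
○○○○○○
○○○○○○
●○○○○○
○○●●○●
●○○○○●
○○●●○○
t=3: ○○●●○○
○○○○○○
○○○○○○
○○○○○○
○●○○●●
●●○○○●
○●●●●○
t=4: ○●○○●○
○○○○○○
○○○○○○
○○○○○○
○●○○●●
○○○○○○
○○○○●●
t=5: ○○○○●●
○○○○○○
○○○○○○
○○○○○○
○○○○○○
●○○○○○
○○○○●●
t=6: ○○○○●●
○○○○○○
○○○○○○
○○○○○○
○○○○○○
○○○○○●
●○○○●○
t=7: ○○○○●●
○○○○○○
○○○○○○
○○○○○○
○○○○○○
○○○○○●
●○○○●○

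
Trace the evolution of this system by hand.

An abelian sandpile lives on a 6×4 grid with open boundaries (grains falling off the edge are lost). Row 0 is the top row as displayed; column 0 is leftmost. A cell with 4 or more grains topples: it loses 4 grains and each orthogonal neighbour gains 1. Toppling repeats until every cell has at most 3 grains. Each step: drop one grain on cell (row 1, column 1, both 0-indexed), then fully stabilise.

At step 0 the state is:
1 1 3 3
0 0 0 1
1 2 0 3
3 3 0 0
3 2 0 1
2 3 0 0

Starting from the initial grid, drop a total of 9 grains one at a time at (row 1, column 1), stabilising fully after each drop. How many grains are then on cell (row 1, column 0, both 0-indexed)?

2

step 0: 1 1 3 3
0 0 0 1
1 2 0 3
3 3 0 0
3 2 0 1
2 3 0 0
step 1: 1 1 3 3
0 1 0 1
1 2 0 3
3 3 0 0
3 2 0 1
2 3 0 0
step 2: 1 1 3 3
0 2 0 1
1 2 0 3
3 3 0 0
3 2 0 1
2 3 0 0
step 3: 1 1 3 3
0 3 0 1
1 2 0 3
3 3 0 0
3 2 0 1
2 3 0 0
step 4: 1 2 3 3
1 0 1 1
1 3 0 3
3 3 0 0
3 2 0 1
2 3 0 0
step 5: 1 2 3 3
1 1 1 1
1 3 0 3
3 3 0 0
3 2 0 1
2 3 0 0
step 6: 1 2 3 3
1 2 1 1
1 3 0 3
3 3 0 0
3 2 0 1
2 3 0 0
step 7: 1 2 3 3
1 3 1 1
1 3 0 3
3 3 0 0
3 2 0 1
2 3 0 0
step 8: 1 3 3 3
2 1 2 1
3 1 1 3
1 2 1 0
2 1 1 1
0 1 1 0
step 9: 1 3 3 3
2 2 2 1
3 1 1 3
1 2 1 0
2 1 1 1
0 1 1 0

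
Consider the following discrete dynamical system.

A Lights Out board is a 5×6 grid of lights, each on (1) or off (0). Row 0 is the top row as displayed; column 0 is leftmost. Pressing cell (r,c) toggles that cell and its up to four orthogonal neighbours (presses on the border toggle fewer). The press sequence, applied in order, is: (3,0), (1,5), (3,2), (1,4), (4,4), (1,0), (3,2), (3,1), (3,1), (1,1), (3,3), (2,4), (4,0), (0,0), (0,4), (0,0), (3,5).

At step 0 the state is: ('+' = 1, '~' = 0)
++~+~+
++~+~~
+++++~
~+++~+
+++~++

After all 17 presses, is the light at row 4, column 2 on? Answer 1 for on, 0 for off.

gen 0: ++~+~+
++~+~~
+++++~
~+++~+
+++~++
gen 1: ++~+~+
++~+~~
~++++~
+~++~+
~++~++
gen 2: ++~+~~
++~+++
~+++++
+~++~+
~++~++
gen 3: ++~+~~
++~+++
~+~+++
++~~~+
~+~~++
gen 4: ++~++~
++~~~~
~+~+~+
++~~~+
~+~~++
gen 5: ++~++~
++~~~~
~+~+~+
++~~++
~+~+~~
gen 6: ~+~++~
~~~~~~
++~+~+
++~~++
~+~+~~
gen 7: ~+~++~
~~~~~~
++++~+
+~++++
~+++~~
gen 8: ~+~++~
~~~~~~
+~++~+
~+~+++
~~++~~
gen 9: ~+~++~
~~~~~~
++++~+
+~++++
~+++~~
gen 10: ~~~++~
+++~~~
+~++~+
+~++++
~+++~~
gen 11: ~~~++~
+++~~~
+~+~~+
+~~~~+
~++~~~
gen 12: ~~~++~
+++~+~
+~+++~
+~~~++
~++~~~
gen 13: ~~~++~
+++~+~
+~+++~
~~~~++
+~+~~~
gen 14: ++~++~
~++~+~
+~+++~
~~~~++
+~+~~~
gen 15: ++~~~+
~++~~~
+~+++~
~~~~++
+~+~~~
gen 16: ~~~~~+
+++~~~
+~+++~
~~~~++
+~+~~~
gen 17: ~~~~~+
+++~~~
+~++++
~~~~~~
+~+~~+

1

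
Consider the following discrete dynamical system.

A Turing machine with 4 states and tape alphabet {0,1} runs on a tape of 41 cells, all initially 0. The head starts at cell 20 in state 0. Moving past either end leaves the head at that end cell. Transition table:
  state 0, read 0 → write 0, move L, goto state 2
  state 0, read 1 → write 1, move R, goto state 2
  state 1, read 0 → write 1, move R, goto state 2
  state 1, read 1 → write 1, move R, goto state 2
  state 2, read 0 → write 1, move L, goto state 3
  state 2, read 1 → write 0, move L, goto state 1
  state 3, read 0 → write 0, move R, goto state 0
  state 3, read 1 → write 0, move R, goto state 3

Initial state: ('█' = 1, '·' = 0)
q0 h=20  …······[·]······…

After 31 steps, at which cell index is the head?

step 0: q0 h=20  …······[·]······…
step 1: q2 h=19  …······[·]······…
step 2: q3 h=18  …······[·]█·····…
step 3: q0 h=19  …······[█]······…
step 4: q2 h=20  …·····█[·]······…
step 5: q3 h=19  …······[█]█·····…
step 6: q3 h=20  …······[█]······…
step 7: q3 h=21  …······[·]······…
step 8: q0 h=22  …······[·]······…
step 9: q2 h=21  …······[·]······…
step 10: q3 h=20  …······[·]█·····…
step 11: q0 h=21  …······[█]······…
step 12: q2 h=22  …·····█[·]······…
step 13: q3 h=21  …······[█]█·····…
step 14: q3 h=22  …······[█]······…
step 15: q3 h=23  …······[·]······…
step 16: q0 h=24  …······[·]······…
step 17: q2 h=23  …······[·]······…
step 18: q3 h=22  …······[·]█·····…
step 19: q0 h=23  …······[█]······…
step 20: q2 h=24  …·····█[·]······…
step 21: q3 h=23  …······[█]█·····…
step 22: q3 h=24  …······[█]······…
step 23: q3 h=25  …······[·]······…
step 24: q0 h=26  …······[·]······…
step 25: q2 h=25  …······[·]······…
step 26: q3 h=24  …······[·]█·····…
step 27: q0 h=25  …······[█]······…
step 28: q2 h=26  …·····█[·]······…
step 29: q3 h=25  …······[█]█·····…
step 30: q3 h=26  …······[█]······…
step 31: q3 h=27  …······[·]······…

27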